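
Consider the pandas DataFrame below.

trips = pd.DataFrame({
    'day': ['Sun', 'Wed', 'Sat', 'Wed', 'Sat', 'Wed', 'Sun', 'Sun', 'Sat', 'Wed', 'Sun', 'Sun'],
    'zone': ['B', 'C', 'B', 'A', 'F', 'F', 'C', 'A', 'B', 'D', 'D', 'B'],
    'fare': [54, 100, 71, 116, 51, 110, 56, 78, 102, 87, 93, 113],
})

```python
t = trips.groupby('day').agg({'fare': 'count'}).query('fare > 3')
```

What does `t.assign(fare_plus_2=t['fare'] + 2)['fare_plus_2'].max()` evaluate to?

7

group by day, count of fare:
     fare
day      
Sat     3
Sun     5
Wed     4
filter rows where fare > 3:
     fare
day      
Sun     5
Wed     4
add column fare_plus_2 = t['fare'] + 2:
     fare  fare_plus_2
day                   
Sun     5            7
Wed     4            6
max of column 'fare_plus_2' → 7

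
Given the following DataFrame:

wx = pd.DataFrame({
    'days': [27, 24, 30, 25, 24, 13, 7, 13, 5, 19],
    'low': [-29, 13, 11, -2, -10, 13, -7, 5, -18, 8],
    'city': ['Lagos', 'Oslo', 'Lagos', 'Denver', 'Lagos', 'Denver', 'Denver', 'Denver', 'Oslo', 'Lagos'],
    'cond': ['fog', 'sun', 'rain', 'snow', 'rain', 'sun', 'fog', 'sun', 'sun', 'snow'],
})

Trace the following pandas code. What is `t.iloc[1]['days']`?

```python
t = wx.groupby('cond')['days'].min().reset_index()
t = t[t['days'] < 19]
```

5

group by cond, min of days:
cond
fog      7
rain    24
snow    19
sun      5
Name: days, dtype: int64
reset_index():
   cond  days
0   fog     7
1  rain    24
2  snow    19
3   sun     5
filter rows where days < 19:
  cond  days
0  fog     7
3  sun     5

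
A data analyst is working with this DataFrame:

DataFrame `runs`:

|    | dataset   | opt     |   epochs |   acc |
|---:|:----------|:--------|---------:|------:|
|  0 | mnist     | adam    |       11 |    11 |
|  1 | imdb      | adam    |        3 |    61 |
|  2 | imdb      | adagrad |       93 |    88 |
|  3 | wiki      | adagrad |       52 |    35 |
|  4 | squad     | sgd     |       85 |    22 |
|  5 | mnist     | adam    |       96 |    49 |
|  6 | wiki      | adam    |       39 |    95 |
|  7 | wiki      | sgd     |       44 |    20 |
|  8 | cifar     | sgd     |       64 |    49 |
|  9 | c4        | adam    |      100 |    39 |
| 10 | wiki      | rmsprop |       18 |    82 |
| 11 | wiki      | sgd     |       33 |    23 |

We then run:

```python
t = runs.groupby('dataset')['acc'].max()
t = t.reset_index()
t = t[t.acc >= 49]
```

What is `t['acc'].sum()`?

group by dataset, max of acc:
dataset
c4       39
cifar    49
imdb     88
mnist    49
squad    22
wiki     95
Name: acc, dtype: int64
reset_index():
  dataset  acc
0      c4   39
1   cifar   49
2    imdb   88
3   mnist   49
4   squad   22
5    wiki   95
filter rows where acc >= 49:
  dataset  acc
1   cifar   49
2    imdb   88
3   mnist   49
5    wiki   95
Taking the sum of column 'acc' gives 281.

281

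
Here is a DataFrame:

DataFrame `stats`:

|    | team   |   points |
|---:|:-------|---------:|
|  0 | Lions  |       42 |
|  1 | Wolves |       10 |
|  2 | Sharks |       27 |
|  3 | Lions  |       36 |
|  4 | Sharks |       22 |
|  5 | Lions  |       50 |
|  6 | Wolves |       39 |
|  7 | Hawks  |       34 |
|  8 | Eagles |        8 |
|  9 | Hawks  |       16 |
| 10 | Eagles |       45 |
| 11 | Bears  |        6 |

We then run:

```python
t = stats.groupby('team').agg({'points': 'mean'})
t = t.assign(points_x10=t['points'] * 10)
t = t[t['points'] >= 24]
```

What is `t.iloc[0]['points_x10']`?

group by team, mean of points:
           points
team             
Bears    6.000000
Eagles  26.500000
Hawks   25.000000
Lions   42.666667
Sharks  24.500000
Wolves  24.500000
add column points_x10 = t['points'] * 10:
           points  points_x10
team                         
Bears    6.000000   60.000000
Eagles  26.500000  265.000000
Hawks   25.000000  250.000000
Lions   42.666667  426.666667
Sharks  24.500000  245.000000
Wolves  24.500000  245.000000
filter rows where points >= 24:
           points  points_x10
team                         
Eagles  26.500000  265.000000
Hawks   25.000000  250.000000
Lions   42.666667  426.666667
Sharks  24.500000  245.000000
Wolves  24.500000  245.000000

265.0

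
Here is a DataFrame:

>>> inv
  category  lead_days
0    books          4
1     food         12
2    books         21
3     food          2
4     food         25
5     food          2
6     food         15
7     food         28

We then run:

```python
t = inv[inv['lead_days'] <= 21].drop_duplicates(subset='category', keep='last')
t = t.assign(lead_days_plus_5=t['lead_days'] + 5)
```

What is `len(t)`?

filter rows where lead_days <= 21:
  category  lead_days
0    books          4
1     food         12
2    books         21
3     food          2
5     food          2
6     food         15
drop duplicate category (keep=last):
  category  lead_days
2    books         21
6     food         15
add column lead_days_plus_5 = t['lead_days'] + 5:
  category  lead_days  lead_days_plus_5
2    books         21                26
6     food         15                20
Hence 2.

2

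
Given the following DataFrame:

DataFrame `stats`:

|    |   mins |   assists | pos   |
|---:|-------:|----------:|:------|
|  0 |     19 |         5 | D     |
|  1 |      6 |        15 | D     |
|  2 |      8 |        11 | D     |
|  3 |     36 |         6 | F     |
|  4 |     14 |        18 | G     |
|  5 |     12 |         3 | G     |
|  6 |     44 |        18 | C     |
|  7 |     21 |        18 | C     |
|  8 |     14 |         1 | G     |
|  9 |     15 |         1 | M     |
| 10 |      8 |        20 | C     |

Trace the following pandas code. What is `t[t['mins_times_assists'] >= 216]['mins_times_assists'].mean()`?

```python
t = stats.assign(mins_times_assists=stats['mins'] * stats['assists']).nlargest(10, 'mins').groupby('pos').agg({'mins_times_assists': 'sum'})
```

616.0

add column mins_times_assists = stats['mins'] * stats['assists']:
    mins  assists pos  mins_times_assists
0     19        5   D                  95
1      6       15   D                  90
2      8       11   D                  88
3     36        6   F                 216
4     14       18   G                 252
5     12        3   G                  36
6     44       18   C                 792
7     21       18   C                 378
8     14        1   G                  14
9     15        1   M                  15
10     8       20   C                 160
take 10 rows with largest mins:
    mins  assists pos  mins_times_assists
6     44       18   C                 792
3     36        6   F                 216
7     21       18   C                 378
0     19        5   D                  95
9     15        1   M                  15
4     14       18   G                 252
8     14        1   G                  14
5     12        3   G                  36
2      8       11   D                  88
10     8       20   C                 160
group by pos, sum of mins_times_assists:
     mins_times_assists
pos                    
C                  1330
D                   183
F                   216
G                   302
M                    15
filter rows where mins_times_assists >= 216:
     mins_times_assists
pos                    
C                  1330
F                   216
G                   302
Reading off the mean of column 'mins_times_assists', we get 616.0.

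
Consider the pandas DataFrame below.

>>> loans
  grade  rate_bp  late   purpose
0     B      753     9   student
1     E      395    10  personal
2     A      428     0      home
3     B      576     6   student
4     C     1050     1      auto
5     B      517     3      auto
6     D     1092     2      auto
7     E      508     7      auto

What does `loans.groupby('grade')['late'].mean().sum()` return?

group by grade, mean of late:
grade
A    0.0
B    6.0
C    1.0
D    2.0
E    8.5
Name: late, dtype: float64
Then the sum of the resulting series: 17.5

17.5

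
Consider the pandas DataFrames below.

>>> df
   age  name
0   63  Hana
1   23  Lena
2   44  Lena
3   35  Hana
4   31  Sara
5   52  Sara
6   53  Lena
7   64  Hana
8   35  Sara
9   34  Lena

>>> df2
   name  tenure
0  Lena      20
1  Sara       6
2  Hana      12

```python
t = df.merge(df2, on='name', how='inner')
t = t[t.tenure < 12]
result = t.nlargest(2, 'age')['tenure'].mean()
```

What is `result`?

merge on 'name' (how='inner') → 10 rows:
   age  name  tenure
0   63  Hana      12
1   23  Lena      20
2   44  Lena      20
3   35  Hana      12
4   31  Sara       6
5   52  Sara       6
6   53  Lena      20
7   64  Hana      12
8   35  Sara       6
9   34  Lena      20
filter rows where tenure < 12:
   age  name  tenure
4   31  Sara       6
5   52  Sara       6
8   35  Sara       6
take 2 rows with largest age:
   age  name  tenure
5   52  Sara       6
8   35  Sara       6
mean of column 'tenure' → 6.0

6.0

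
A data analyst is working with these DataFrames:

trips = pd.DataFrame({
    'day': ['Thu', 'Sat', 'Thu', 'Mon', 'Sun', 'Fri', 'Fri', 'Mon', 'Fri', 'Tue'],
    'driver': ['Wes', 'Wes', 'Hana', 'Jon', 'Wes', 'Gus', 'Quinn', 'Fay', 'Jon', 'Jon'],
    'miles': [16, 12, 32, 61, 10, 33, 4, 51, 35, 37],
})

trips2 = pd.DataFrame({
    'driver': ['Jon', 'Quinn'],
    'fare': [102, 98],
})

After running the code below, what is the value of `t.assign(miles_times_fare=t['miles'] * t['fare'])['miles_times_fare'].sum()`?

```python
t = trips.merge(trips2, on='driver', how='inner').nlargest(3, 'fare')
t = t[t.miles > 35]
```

9996

merge on 'driver' (how='inner') → 4 rows:
   day driver  miles  fare
0  Mon    Jon     61   102
1  Fri  Quinn      4    98
2  Fri    Jon     35   102
3  Tue    Jon     37   102
take 3 rows with largest fare:
   day driver  miles  fare
0  Mon    Jon     61   102
2  Fri    Jon     35   102
3  Tue    Jon     37   102
filter rows where miles > 35:
   day driver  miles  fare
0  Mon    Jon     61   102
3  Tue    Jon     37   102
add column miles_times_fare = t['miles'] * t['fare']:
   day driver  miles  fare  miles_times_fare
0  Mon    Jon     61   102              6222
3  Tue    Jon     37   102              3774
Finally, sum of column 'miles_times_fare' = 9996.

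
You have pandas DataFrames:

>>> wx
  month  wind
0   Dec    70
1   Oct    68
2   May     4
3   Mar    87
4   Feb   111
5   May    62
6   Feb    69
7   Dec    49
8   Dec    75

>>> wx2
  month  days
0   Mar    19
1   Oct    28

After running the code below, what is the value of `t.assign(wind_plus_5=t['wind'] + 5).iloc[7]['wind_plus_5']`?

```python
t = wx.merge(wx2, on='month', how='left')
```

merge on 'month' (how='left') → 9 rows:
  month  wind  days
0   Dec    70   NaN
1   Oct    68  28.0
2   May     4   NaN
3   Mar    87  19.0
4   Feb   111   NaN
5   May    62   NaN
6   Feb    69   NaN
7   Dec    49   NaN
8   Dec    75   NaN
add column wind_plus_5 = t['wind'] + 5:
  month  wind  days  wind_plus_5
0   Dec    70   NaN           75
1   Oct    68  28.0           73
2   May     4   NaN            9
3   Mar    87  19.0           92
4   Feb   111   NaN          116
5   May    62   NaN           67
6   Feb    69   NaN           74
7   Dec    49   NaN           54
8   Dec    75   NaN           80

54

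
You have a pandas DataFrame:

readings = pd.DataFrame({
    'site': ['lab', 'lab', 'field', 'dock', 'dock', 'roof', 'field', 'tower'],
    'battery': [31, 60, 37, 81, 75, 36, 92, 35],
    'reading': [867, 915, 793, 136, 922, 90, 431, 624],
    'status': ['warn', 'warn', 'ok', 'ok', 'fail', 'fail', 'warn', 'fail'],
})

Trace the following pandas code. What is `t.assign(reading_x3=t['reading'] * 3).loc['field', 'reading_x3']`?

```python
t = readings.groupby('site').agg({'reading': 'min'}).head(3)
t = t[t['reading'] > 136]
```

1293

group by site, min of reading:
       reading
site          
dock       136
field      431
lab        867
roof        90
tower      624
take first 3 rows:
       reading
site          
dock       136
field      431
lab        867
filter rows where reading > 136:
       reading
site          
field      431
lab        867
add column reading_x3 = t['reading'] * 3:
       reading  reading_x3
site                      
field      431        1293
lab        867        2601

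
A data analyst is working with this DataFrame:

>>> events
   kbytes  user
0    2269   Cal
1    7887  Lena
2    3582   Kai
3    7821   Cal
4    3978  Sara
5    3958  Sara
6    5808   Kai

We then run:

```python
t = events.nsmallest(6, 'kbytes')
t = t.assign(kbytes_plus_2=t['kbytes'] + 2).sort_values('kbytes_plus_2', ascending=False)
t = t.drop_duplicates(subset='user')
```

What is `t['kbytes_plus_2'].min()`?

take 6 rows with smallest kbytes:
   kbytes  user
0    2269   Cal
2    3582   Kai
5    3958  Sara
4    3978  Sara
6    5808   Kai
3    7821   Cal
add column kbytes_plus_2 = t['kbytes'] + 2:
   kbytes  user  kbytes_plus_2
0    2269   Cal           2271
2    3582   Kai           3584
5    3958  Sara           3960
4    3978  Sara           3980
6    5808   Kai           5810
3    7821   Cal           7823
sort by kbytes_plus_2 descending:
   kbytes  user  kbytes_plus_2
3    7821   Cal           7823
6    5808   Kai           5810
4    3978  Sara           3980
5    3958  Sara           3960
2    3582   Kai           3584
0    2269   Cal           2271
drop duplicate user (keep=first):
   kbytes  user  kbytes_plus_2
3    7821   Cal           7823
6    5808   Kai           5810
4    3978  Sara           3980

3980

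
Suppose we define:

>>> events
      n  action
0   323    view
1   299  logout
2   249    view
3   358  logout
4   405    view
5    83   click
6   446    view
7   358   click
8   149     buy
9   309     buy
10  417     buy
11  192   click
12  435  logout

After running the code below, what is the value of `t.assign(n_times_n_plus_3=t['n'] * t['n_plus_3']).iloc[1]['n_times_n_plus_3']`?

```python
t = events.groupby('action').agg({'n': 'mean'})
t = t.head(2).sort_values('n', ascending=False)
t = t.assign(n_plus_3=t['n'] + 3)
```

45154.0

group by action, mean of n:
                 n
action            
buy     291.666667
click   211.000000
logout  364.000000
view    355.750000
take first 2 rows:
                 n
action            
buy     291.666667
click   211.000000
sort by n descending:
                 n
action            
buy     291.666667
click   211.000000
add column n_plus_3 = t['n'] + 3:
                 n    n_plus_3
action                        
buy     291.666667  294.666667
click   211.000000  214.000000
add column n_times_n_plus_3 = t['n'] * t['n_plus_3']:
                 n    n_plus_3  n_times_n_plus_3
action                                          
buy     291.666667  294.666667      85944.444444
click   211.000000  214.000000      45154.000000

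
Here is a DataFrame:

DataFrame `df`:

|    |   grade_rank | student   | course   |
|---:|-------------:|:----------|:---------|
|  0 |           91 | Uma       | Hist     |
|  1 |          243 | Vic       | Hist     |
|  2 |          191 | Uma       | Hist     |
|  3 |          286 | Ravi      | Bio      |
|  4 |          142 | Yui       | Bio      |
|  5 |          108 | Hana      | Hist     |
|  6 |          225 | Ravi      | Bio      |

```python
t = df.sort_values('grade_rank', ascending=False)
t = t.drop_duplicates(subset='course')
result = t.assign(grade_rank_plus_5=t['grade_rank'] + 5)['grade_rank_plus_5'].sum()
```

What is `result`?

539

sort by grade_rank descending:
   grade_rank student course
3         286    Ravi    Bio
1         243     Vic   Hist
6         225    Ravi    Bio
2         191     Uma   Hist
4         142     Yui    Bio
5         108    Hana   Hist
0          91     Uma   Hist
drop duplicate course (keep=first):
   grade_rank student course
3         286    Ravi    Bio
1         243     Vic   Hist
add column grade_rank_plus_5 = t['grade_rank'] + 5:
   grade_rank student course  grade_rank_plus_5
3         286    Ravi    Bio                291
1         243     Vic   Hist                248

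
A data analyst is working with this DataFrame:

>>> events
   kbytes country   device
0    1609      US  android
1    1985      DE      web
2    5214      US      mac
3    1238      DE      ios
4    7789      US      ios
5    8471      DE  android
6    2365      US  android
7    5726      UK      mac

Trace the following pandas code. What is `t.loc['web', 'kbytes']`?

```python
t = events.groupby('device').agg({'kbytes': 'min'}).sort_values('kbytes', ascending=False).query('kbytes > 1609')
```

group by device, min of kbytes:
         kbytes
device         
android    1609
ios        1238
mac        5214
web        1985
sort by kbytes descending:
         kbytes
device         
mac        5214
web        1985
android    1609
ios        1238
filter rows where kbytes > 1609:
        kbytes
device        
mac       5214
web       1985
Finally, value at row 'web', column 'kbytes' = 1985.

1985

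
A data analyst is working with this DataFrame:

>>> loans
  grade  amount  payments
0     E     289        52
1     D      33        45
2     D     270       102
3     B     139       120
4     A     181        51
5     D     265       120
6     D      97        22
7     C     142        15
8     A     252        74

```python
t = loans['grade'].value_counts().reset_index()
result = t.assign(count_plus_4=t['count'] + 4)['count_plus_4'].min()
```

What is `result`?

value_counts of grade:
grade
D    4
A    2
E    1
B    1
C    1
Name: count, dtype: int64
reset_index():
  grade  count
0     D      4
1     A      2
2     E      1
3     B      1
4     C      1
add column count_plus_4 = t['count'] + 4:
  grade  count  count_plus_4
0     D      4             8
1     A      2             6
2     E      1             5
3     B      1             5
4     C      1             5
Hence 5.

5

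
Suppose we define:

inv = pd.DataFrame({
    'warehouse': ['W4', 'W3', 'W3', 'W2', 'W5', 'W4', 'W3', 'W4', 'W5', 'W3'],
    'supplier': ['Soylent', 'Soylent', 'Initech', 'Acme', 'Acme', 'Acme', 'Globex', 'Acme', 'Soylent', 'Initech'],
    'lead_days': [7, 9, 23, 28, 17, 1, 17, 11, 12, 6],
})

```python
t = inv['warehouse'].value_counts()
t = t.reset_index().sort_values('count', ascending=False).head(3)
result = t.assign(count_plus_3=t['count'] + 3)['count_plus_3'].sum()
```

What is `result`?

18

value_counts of warehouse:
warehouse
W3    4
W4    3
W5    2
W2    1
Name: count, dtype: int64
reset_index():
  warehouse  count
0        W3      4
1        W4      3
2        W5      2
3        W2      1
sort by count descending:
  warehouse  count
0        W3      4
1        W4      3
2        W5      2
3        W2      1
take first 3 rows:
  warehouse  count
0        W3      4
1        W4      3
2        W5      2
add column count_plus_3 = t['count'] + 3:
  warehouse  count  count_plus_3
0        W3      4             7
1        W4      3             6
2        W5      2             5
Taking the sum of column 'count_plus_3' gives 18.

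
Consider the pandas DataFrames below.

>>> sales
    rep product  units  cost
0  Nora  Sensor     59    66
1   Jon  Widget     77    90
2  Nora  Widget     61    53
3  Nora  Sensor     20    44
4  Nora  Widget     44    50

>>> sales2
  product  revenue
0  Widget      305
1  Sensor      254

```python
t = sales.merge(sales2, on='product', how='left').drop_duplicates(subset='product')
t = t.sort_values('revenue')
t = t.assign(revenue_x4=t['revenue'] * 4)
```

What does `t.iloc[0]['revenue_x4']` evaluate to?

merge on 'product' (how='left') → 5 rows:
    rep product  units  cost  revenue
0  Nora  Sensor     59    66      254
1   Jon  Widget     77    90      305
2  Nora  Widget     61    53      305
3  Nora  Sensor     20    44      254
4  Nora  Widget     44    50      305
drop duplicate product (keep=first):
    rep product  units  cost  revenue
0  Nora  Sensor     59    66      254
1   Jon  Widget     77    90      305
sort by revenue:
    rep product  units  cost  revenue
0  Nora  Sensor     59    66      254
1   Jon  Widget     77    90      305
add column revenue_x4 = t['revenue'] * 4:
    rep product  units  cost  revenue  revenue_x4
0  Nora  Sensor     59    66      254        1016
1   Jon  Widget     77    90      305        1220

1016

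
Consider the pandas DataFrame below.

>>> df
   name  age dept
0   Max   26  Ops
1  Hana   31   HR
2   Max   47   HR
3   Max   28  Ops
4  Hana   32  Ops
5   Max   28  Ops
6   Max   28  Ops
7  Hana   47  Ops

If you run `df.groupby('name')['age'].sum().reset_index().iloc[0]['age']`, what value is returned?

110

group by name, sum of age:
name
Hana    110
Max     157
Name: age, dtype: int64
reset_index():
   name  age
0  Hana  110
1   Max  157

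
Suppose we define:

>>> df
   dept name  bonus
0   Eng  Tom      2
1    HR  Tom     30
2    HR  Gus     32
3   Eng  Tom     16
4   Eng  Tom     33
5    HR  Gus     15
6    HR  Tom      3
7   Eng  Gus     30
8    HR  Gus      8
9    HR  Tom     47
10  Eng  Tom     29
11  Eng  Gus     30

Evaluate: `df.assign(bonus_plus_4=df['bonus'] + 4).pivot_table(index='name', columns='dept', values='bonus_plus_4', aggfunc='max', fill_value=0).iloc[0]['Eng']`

add column bonus_plus_4 = df['bonus'] + 4:
   dept name  bonus  bonus_plus_4
0   Eng  Tom      2             6
1    HR  Tom     30            34
2    HR  Gus     32            36
3   Eng  Tom     16            20
4   Eng  Tom     33            37
5    HR  Gus     15            19
6    HR  Tom      3             7
7   Eng  Gus     30            34
8    HR  Gus      8            12
9    HR  Tom     47            51
10  Eng  Tom     29            33
11  Eng  Gus     30            34
pivot: rows=name, cols=dept, max(bonus_plus_4):
dept  Eng  HR
name         
Gus    34  36
Tom    37  51
value at position 0, column 'Eng' → 34

34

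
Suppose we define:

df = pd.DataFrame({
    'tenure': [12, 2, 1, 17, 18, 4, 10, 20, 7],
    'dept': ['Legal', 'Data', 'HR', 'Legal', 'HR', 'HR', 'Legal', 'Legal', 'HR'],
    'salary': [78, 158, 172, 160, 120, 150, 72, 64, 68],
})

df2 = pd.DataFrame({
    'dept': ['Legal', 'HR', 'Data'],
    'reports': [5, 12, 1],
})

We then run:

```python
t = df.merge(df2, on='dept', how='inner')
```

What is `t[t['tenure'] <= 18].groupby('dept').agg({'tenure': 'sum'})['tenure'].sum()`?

merge on 'dept' (how='inner') → 9 rows:
   tenure   dept  salary  reports
0      12  Legal      78        5
1       2   Data     158        1
2       1     HR     172       12
3      17  Legal     160        5
4      18     HR     120       12
5       4     HR     150       12
6      10  Legal      72        5
7      20  Legal      64        5
8       7     HR      68       12
filter rows where tenure <= 18:
   tenure   dept  salary  reports
0      12  Legal      78        5
1       2   Data     158        1
2       1     HR     172       12
3      17  Legal     160        5
4      18     HR     120       12
5       4     HR     150       12
6      10  Legal      72        5
8       7     HR      68       12
group by dept, sum of tenure:
       tenure
dept         
Data        2
HR         30
Legal      39
sum of column 'tenure' → 71

71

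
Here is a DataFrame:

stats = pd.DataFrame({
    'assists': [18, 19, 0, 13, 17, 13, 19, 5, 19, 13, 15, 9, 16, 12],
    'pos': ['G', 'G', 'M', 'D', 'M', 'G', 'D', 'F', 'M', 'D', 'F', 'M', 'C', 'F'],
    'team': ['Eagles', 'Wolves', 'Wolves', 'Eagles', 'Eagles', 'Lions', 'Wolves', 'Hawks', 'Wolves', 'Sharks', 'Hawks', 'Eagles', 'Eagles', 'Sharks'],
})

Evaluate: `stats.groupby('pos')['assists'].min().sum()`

47

group by pos, min of assists:
pos
C    16
D    13
F     5
G    13
M     0
Name: assists, dtype: int64
The sum of the resulting series is 47.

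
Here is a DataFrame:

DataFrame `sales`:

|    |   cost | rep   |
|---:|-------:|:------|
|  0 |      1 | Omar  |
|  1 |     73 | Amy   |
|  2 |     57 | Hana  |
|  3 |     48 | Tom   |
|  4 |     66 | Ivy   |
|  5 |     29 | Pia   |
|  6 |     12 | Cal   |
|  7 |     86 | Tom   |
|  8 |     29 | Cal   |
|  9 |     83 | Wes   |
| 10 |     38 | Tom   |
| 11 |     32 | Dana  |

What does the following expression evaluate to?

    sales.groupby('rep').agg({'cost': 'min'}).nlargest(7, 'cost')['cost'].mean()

54.0

group by rep, min of cost:
      cost
rep       
Amy     73
Cal     12
Dana    32
Hana    57
Ivy     66
Omar     1
Pia     29
Tom     38
Wes     83
take 7 rows with largest cost:
      cost
rep       
Wes     83
Amy     73
Ivy     66
Hana    57
Tom     38
Dana    32
Pia     29
The mean of column 'cost' is 54.0.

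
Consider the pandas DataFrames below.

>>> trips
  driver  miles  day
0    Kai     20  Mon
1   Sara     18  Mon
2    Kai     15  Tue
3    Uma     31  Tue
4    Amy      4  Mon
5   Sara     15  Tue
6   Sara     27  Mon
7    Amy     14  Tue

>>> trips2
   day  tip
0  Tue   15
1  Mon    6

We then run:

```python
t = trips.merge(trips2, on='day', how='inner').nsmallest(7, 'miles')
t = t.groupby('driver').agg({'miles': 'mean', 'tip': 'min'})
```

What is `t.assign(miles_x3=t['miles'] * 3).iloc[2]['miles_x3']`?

60.0

merge on 'day' (how='inner') → 8 rows:
  driver  miles  day  tip
0    Kai     20  Mon    6
1   Sara     18  Mon    6
2    Kai     15  Tue   15
3    Uma     31  Tue   15
4    Amy      4  Mon    6
5   Sara     15  Tue   15
6   Sara     27  Mon    6
7    Amy     14  Tue   15
take 7 rows with smallest miles:
  driver  miles  day  tip
4    Amy      4  Mon    6
7    Amy     14  Tue   15
2    Kai     15  Tue   15
5   Sara     15  Tue   15
1   Sara     18  Mon    6
0    Kai     20  Mon    6
6   Sara     27  Mon    6
group by driver: mean(miles), min(tip):
        miles  tip
driver            
Amy       9.0    6
Kai      17.5    6
Sara     20.0    6
add column miles_x3 = t['miles'] * 3:
        miles  tip  miles_x3
driver                      
Amy       9.0    6      27.0
Kai      17.5    6      52.5
Sara     20.0    6      60.0
Then the value at position 2, column 'miles_x3': 60.0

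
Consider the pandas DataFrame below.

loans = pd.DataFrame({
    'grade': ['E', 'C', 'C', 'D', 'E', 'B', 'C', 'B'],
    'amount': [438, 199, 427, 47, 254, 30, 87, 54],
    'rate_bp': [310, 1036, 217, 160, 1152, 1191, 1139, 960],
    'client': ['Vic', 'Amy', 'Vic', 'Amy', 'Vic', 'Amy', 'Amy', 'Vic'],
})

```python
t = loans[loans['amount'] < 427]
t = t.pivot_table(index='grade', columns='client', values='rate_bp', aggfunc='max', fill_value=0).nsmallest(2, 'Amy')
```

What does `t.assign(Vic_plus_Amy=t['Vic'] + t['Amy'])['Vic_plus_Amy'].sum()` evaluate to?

filter rows where amount < 427:
  grade  amount  rate_bp client
1     C     199     1036    Amy
3     D      47      160    Amy
4     E     254     1152    Vic
5     B      30     1191    Amy
6     C      87     1139    Amy
7     B      54      960    Vic
pivot: rows=grade, cols=client, max(rate_bp):
client   Amy   Vic
grade             
B       1191   960
C       1139     0
D        160     0
E          0  1152
take 2 rows with smallest Amy:
client  Amy   Vic
grade            
E         0  1152
D       160     0
add column Vic_plus_Amy = t['Vic'] + t['Amy']:
client  Amy   Vic  Vic_plus_Amy
grade                          
E         0  1152          1152
D       160     0           160
So sum() = 1312.

1312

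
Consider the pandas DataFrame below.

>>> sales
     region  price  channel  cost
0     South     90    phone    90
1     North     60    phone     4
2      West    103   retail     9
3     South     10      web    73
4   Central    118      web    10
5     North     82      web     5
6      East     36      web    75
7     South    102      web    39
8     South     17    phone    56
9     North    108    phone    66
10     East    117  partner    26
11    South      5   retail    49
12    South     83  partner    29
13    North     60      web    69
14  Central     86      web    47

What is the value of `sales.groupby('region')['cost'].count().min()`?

1

group by region, count of cost:
region
Central    2
East       2
North      4
South      6
West       1
Name: cost, dtype: int64
Taking the min of the resulting series gives 1.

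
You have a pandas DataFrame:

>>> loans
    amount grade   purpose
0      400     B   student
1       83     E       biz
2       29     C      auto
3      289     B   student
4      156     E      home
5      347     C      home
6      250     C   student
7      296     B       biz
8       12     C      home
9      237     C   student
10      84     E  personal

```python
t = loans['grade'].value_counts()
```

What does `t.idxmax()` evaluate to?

value_counts of grade:
grade
C    5
B    3
E    3
Name: count, dtype: int64
The label with the largest value is C.

C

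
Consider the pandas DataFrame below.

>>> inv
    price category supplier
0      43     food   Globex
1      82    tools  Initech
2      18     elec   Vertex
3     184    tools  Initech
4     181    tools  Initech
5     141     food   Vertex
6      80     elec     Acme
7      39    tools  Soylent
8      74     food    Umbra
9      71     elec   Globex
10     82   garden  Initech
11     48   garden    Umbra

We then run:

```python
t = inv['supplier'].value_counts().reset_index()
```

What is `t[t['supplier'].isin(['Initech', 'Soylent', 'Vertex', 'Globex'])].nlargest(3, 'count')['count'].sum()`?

8

value_counts of supplier:
supplier
Initech    4
Globex     2
Vertex     2
Umbra      2
Acme       1
Soylent    1
Name: count, dtype: int64
reset_index():
  supplier  count
0  Initech      4
1   Globex      2
2   Vertex      2
3    Umbra      2
4     Acme      1
5  Soylent      1
filter rows where supplier in ['Initech', 'Soylent', 'Vertex', 'Globex']:
  supplier  count
0  Initech      4
1   Globex      2
2   Vertex      2
5  Soylent      1
take 3 rows with largest count:
  supplier  count
0  Initech      4
1   Globex      2
2   Vertex      2
Then the sum of column 'count': 8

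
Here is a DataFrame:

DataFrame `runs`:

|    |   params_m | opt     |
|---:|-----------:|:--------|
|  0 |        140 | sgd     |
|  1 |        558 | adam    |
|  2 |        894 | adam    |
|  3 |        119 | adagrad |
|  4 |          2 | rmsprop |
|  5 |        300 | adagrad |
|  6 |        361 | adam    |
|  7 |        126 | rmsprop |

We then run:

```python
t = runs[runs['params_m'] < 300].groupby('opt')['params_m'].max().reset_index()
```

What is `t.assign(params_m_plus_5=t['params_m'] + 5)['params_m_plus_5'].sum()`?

filter rows where params_m < 300:
   params_m      opt
0       140      sgd
3       119  adagrad
4         2  rmsprop
7       126  rmsprop
group by opt, max of params_m:
opt
adagrad    119
rmsprop    126
sgd        140
Name: params_m, dtype: int64
reset_index():
       opt  params_m
0  adagrad       119
1  rmsprop       126
2      sgd       140
add column params_m_plus_5 = t['params_m'] + 5:
       opt  params_m  params_m_plus_5
0  adagrad       119              124
1  rmsprop       126              131
2      sgd       140              145

400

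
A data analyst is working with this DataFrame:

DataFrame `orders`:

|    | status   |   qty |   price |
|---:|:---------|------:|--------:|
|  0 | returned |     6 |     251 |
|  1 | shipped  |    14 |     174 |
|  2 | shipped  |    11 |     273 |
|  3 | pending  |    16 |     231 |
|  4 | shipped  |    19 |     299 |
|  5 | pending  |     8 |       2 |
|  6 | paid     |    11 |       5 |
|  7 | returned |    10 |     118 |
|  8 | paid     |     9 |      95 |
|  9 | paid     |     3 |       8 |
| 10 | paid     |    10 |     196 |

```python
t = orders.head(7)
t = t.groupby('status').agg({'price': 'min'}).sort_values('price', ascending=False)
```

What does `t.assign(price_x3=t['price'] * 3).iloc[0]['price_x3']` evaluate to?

753

take first 7 rows:
     status  qty  price
0  returned    6    251
1   shipped   14    174
2   shipped   11    273
3   pending   16    231
4   shipped   19    299
5   pending    8      2
6      paid   11      5
group by status, min of price:
          price
status         
paid          5
pending       2
returned    251
shipped     174
sort by price descending:
          price
status         
returned    251
shipped     174
paid          5
pending       2
add column price_x3 = t['price'] * 3:
          price  price_x3
status                   
returned    251       753
shipped     174       522
paid          5        15
pending       2         6
Hence 753.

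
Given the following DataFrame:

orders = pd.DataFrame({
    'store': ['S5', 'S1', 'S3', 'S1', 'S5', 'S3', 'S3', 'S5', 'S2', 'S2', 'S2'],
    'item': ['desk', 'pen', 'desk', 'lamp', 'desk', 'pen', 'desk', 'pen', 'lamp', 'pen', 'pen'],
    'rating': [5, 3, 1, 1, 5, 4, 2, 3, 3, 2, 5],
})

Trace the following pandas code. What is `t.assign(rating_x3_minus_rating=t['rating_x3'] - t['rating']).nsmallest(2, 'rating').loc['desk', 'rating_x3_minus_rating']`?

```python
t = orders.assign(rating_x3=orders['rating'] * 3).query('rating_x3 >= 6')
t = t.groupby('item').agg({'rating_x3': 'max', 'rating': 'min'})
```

add column rating_x3 = orders['rating'] * 3:
   store  item  rating  rating_x3
0     S5  desk       5         15
1     S1   pen       3          9
2     S3  desk       1          3
3     S1  lamp       1          3
4     S5  desk       5         15
5     S3   pen       4         12
6     S3  desk       2          6
7     S5   pen       3          9
8     S2  lamp       3          9
9     S2   pen       2          6
10    S2   pen       5         15
filter rows where rating_x3 >= 6:
   store  item  rating  rating_x3
0     S5  desk       5         15
1     S1   pen       3          9
4     S5  desk       5         15
5     S3   pen       4         12
6     S3  desk       2          6
7     S5   pen       3          9
8     S2  lamp       3          9
9     S2   pen       2          6
10    S2   pen       5         15
group by item: max(rating_x3), min(rating):
      rating_x3  rating
item                   
desk         15       2
lamp          9       3
pen          15       2
add column rating_x3_minus_rating = t['rating_x3'] - t['rating']:
      rating_x3  rating  rating_x3_minus_rating
item                                           
desk         15       2                      13
lamp          9       3                       6
pen          15       2                      13
take 2 rows with smallest rating:
      rating_x3  rating  rating_x3_minus_rating
item                                           
desk         15       2                      13
pen          15       2                      13
So loc['desk', 'rating_x3_minus_rating'] = 13.

13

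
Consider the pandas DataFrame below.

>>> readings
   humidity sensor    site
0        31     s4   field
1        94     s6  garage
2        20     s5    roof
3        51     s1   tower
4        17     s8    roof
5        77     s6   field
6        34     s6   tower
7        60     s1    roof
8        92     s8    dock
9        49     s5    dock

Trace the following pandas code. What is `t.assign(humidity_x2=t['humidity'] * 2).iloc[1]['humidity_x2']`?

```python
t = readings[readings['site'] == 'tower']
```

68

filter rows where site == 'tower':
   humidity sensor   site
3        51     s1  tower
6        34     s6  tower
add column humidity_x2 = t['humidity'] * 2:
   humidity sensor   site  humidity_x2
3        51     s1  tower          102
6        34     s6  tower           68
So iloc[1]['humidity_x2'] = 68.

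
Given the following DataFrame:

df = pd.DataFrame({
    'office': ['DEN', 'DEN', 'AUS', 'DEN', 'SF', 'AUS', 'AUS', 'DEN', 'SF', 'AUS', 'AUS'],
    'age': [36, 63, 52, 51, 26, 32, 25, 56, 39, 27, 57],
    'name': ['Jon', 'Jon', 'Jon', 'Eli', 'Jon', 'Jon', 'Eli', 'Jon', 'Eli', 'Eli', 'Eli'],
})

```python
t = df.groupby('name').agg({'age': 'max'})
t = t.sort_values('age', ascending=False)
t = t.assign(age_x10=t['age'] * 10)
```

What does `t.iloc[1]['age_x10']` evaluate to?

group by name, max of age:
      age
name     
Eli    57
Jon    63
sort by age descending:
      age
name     
Jon    63
Eli    57
add column age_x10 = t['age'] * 10:
      age  age_x10
name              
Jon    63      630
Eli    57      570

570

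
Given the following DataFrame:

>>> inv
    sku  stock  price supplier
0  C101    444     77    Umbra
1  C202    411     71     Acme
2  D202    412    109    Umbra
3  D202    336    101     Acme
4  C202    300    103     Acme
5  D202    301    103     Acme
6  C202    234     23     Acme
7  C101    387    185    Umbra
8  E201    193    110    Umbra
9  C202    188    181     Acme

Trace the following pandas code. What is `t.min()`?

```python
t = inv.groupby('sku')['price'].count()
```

1

group by sku, count of price:
sku
C101    2
C202    4
D202    3
E201    1
Name: price, dtype: int64
Taking the min of the resulting series gives 1.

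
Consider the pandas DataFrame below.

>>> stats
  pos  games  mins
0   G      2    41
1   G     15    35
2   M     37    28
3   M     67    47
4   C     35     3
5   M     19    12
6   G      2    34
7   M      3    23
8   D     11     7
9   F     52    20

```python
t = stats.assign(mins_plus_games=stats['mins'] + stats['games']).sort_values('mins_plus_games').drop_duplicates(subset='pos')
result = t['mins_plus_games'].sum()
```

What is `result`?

add column mins_plus_games = stats['mins'] + stats['games']:
  pos  games  mins  mins_plus_games
0   G      2    41               43
1   G     15    35               50
2   M     37    28               65
3   M     67    47              114
4   C     35     3               38
5   M     19    12               31
6   G      2    34               36
7   M      3    23               26
8   D     11     7               18
9   F     52    20               72
sort by mins_plus_games:
  pos  games  mins  mins_plus_games
8   D     11     7               18
7   M      3    23               26
5   M     19    12               31
6   G      2    34               36
4   C     35     3               38
0   G      2    41               43
1   G     15    35               50
2   M     37    28               65
9   F     52    20               72
3   M     67    47              114
drop duplicate pos (keep=first):
  pos  games  mins  mins_plus_games
8   D     11     7               18
7   M      3    23               26
6   G      2    34               36
4   C     35     3               38
9   F     52    20               72
Then the sum of column 'mins_plus_games': 190

190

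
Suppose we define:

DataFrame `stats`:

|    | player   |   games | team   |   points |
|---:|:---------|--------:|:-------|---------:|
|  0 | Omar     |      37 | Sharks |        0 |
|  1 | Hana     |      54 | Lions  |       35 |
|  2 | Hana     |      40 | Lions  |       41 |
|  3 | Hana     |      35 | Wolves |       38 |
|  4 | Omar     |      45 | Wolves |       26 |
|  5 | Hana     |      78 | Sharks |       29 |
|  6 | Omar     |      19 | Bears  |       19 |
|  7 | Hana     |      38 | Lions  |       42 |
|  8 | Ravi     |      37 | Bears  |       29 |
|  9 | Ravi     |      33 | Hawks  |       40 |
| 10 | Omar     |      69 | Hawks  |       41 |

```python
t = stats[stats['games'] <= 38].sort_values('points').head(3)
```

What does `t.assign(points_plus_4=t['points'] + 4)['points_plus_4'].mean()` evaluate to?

filter rows where games <= 38:
  player  games    team  points
0   Omar     37  Sharks       0
3   Hana     35  Wolves      38
6   Omar     19   Bears      19
7   Hana     38   Lions      42
8   Ravi     37   Bears      29
9   Ravi     33   Hawks      40
sort by points:
  player  games    team  points
0   Omar     37  Sharks       0
6   Omar     19   Bears      19
8   Ravi     37   Bears      29
3   Hana     35  Wolves      38
9   Ravi     33   Hawks      40
7   Hana     38   Lions      42
take first 3 rows:
  player  games    team  points
0   Omar     37  Sharks       0
6   Omar     19   Bears      19
8   Ravi     37   Bears      29
add column points_plus_4 = t['points'] + 4:
  player  games    team  points  points_plus_4
0   Omar     37  Sharks       0              4
6   Omar     19   Bears      19             23
8   Ravi     37   Bears      29             33
So mean() = 20.0.

20.0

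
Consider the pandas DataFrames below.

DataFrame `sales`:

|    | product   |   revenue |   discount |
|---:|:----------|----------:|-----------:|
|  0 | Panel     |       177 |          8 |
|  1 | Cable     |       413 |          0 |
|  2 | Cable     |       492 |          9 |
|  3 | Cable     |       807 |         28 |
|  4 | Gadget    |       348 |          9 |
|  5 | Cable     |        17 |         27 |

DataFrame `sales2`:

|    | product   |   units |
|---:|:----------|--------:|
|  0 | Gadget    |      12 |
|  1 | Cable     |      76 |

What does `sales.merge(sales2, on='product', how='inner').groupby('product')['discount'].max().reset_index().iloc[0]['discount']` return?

28

merge on 'product' (how='inner') → 5 rows:
  product  revenue  discount  units
0   Cable      413         0     76
1   Cable      492         9     76
2   Cable      807        28     76
3  Gadget      348         9     12
4   Cable       17        27     76
group by product, max of discount:
product
Cable     28
Gadget     9
Name: discount, dtype: int64
reset_index():
  product  discount
0   Cable        28
1  Gadget         9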